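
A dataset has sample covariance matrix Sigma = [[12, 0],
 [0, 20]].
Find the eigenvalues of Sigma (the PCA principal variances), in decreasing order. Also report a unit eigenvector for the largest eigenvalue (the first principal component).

Step 1 — characteristic polynomial of 2×2 Sigma:
  det(Sigma - λI) = λ² - trace · λ + det = 0.
  trace = 12 + 20 = 32, det = 12·20 - (0)² = 240.
Step 2 — discriminant:
  Δ = trace² - 4·det = 1024 - 960 = 64.
Step 3 — eigenvalues:
  λ = (trace ± √Δ)/2 = (32 ± 8)/2,
  λ_1 = 20,  λ_2 = 12.

Step 4 — unit eigenvector for λ_1: Sigma is diagonal, so its eigenvectors are the coordinate axes. λ_1 = 20 is the diagonal entry on the second coordinate axis, hence
  v_1 = (0, 1) (||v_1|| = 1).

λ_1 = 20,  λ_2 = 12;  v_1 ≈ (0, 1)


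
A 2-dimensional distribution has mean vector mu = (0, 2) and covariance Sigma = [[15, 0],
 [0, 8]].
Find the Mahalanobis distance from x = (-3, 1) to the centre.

Step 1 — centre the observation: (x - mu) = (-3, -1).

Step 2 — invert Sigma. det(Sigma) = 15·8 - (0)² = 120.
  Sigma^{-1} = (1/det) · [[d, -b], [-b, a]] = [[0.0667, 0],
 [0, 0.125]].

Step 3 — form the quadratic (x - mu)^T · Sigma^{-1} · (x - mu):
  Sigma^{-1} · (x - mu) = (-0.2, -0.125).
  (x - mu)^T · [Sigma^{-1} · (x - mu)] = (-3)·(-0.2) + (-1)·(-0.125) = 0.725.

Step 4 — take square root: d = √(0.725) ≈ 0.8515.

d(x, mu) = √(0.725) ≈ 0.8515


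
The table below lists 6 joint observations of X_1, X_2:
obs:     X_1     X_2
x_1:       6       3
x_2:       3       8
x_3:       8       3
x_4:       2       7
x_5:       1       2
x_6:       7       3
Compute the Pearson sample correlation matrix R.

Step 1 — column means:
  mean(X_1) = (6 + 3 + 8 + 2 + 1 + 7) / 6 = 27/6 = 4.5
  mean(X_2) = (3 + 8 + 3 + 7 + 2 + 3) / 6 = 26/6 = 4.3333

Step 2 — sample variances and covariances s[i,j] = (1/(n-1)) · Σ_k (x_{k,i} - mean_i) · (x_{k,j} - mean_j), with n-1 = 5:
  s[X_1,X_1] = ((1.5)·(1.5) + (-1.5)·(-1.5) + (3.5)·(3.5) + (-2.5)·(-2.5) + (-3.5)·(-3.5) + (2.5)·(2.5)) / 5 = 41.5/5 = 8.3
  s[X_1,X_2] = ((1.5)·(-1.3333) + (-1.5)·(3.6667) + (3.5)·(-1.3333) + (-2.5)·(2.6667) + (-3.5)·(-2.3333) + (2.5)·(-1.3333)) / 5 = -14/5 = -2.8
  s[X_2,X_2] = ((-1.3333)·(-1.3333) + (3.6667)·(3.6667) + (-1.3333)·(-1.3333) + (2.6667)·(2.6667) + (-2.3333)·(-2.3333) + (-1.3333)·(-1.3333)) / 5 = 31.3333/5 = 6.2667
  Sample standard deviations s_i = √(s[i,i]):
  s(X_1) = √(8.3) = 2.881
  s(X_2) = √(6.2667) = 2.5033

Step 3 — r_{ij} = s_{ij} / (s_i · s_j):
  r[X_1,X_1] = 1 (diagonal).
  r[X_1,X_2] = -2.8 / (2.881 · 2.5033) = -2.8 / 7.212 = -0.3882
  r[X_2,X_2] = 1 (diagonal).

R is symmetric with unit diagonal. Assembling:

R = [[1, -0.3882],
 [-0.3882, 1]]


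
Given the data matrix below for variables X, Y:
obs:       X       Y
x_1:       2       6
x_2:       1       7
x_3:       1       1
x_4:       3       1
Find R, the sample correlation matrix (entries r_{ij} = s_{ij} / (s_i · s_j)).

Step 1 — column means:
  mean(X) = (2 + 1 + 1 + 3) / 4 = 7/4 = 1.75
  mean(Y) = (6 + 7 + 1 + 1) / 4 = 15/4 = 3.75

Step 2 — sample variances and covariances s[i,j] = (1/(n-1)) · Σ_k (x_{k,i} - mean_i) · (x_{k,j} - mean_j), with n-1 = 3:
  s[X,X] = ((0.25)·(0.25) + (-0.75)·(-0.75) + (-0.75)·(-0.75) + (1.25)·(1.25)) / 3 = 2.75/3 = 0.9167
  s[X,Y] = ((0.25)·(2.25) + (-0.75)·(3.25) + (-0.75)·(-2.75) + (1.25)·(-2.75)) / 3 = -3.25/3 = -1.0833
  s[Y,Y] = ((2.25)·(2.25) + (3.25)·(3.25) + (-2.75)·(-2.75) + (-2.75)·(-2.75)) / 3 = 30.75/3 = 10.25
  Sample standard deviations s_i = √(s[i,i]):
  s(X) = √(0.9167) = 0.9574
  s(Y) = √(10.25) = 3.2016

Step 3 — r_{ij} = s_{ij} / (s_i · s_j):
  r[X,X] = 1 (diagonal).
  r[X,Y] = -1.0833 / (0.9574 · 3.2016) = -1.0833 / 3.0653 = -0.3534
  r[Y,Y] = 1 (diagonal).

R is symmetric with unit diagonal. Assembling:

R = [[1, -0.3534],
 [-0.3534, 1]]


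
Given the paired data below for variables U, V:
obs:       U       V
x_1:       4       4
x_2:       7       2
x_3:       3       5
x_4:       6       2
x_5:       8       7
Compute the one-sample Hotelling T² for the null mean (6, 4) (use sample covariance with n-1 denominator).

Step 1 — sample mean vector:
  mean(U) = (4 + 7 + 3 + 6 + 8) / 5 = 28/5 = 5.6
  mean(V) = (4 + 2 + 5 + 2 + 7) / 5 = 20/5 = 4
  x̄ = (5.6, 4),  deviation x̄ - mu_0 = (5.6, 4) - (6, 4) = (-0.4, 0).

Step 2 — sample covariance matrix, S[i,j] = (1/(n-1)) · Σ_k (x_{k,i} - mean_i) · (x_{k,j} - mean_j), divisor n-1 = 4:
  S[U,U] = ((-1.6)·(-1.6) + (1.4)·(1.4) + (-2.6)·(-2.6) + (0.4)·(0.4) + (2.4)·(2.4)) / 4 = 17.2/4 = 4.3
  S[U,V] = ((-1.6)·(0) + (1.4)·(-2) + (-2.6)·(1) + (0.4)·(-2) + (2.4)·(3)) / 4 = 1/4 = 0.25
  S[V,V] = ((0)·(0) + (-2)·(-2) + (1)·(1) + (-2)·(-2) + (3)·(3)) / 4 = 18/4 = 4.5
  S = [[4.3, 0.25],
 [0.25, 4.5]].

Step 3 — invert S. det(S) = 4.3·4.5 - (0.25)² = 19.2875.
  S^{-1} = (1/det) · [[d, -b], [-b, a]] = [[0.2333, -0.013],
 [-0.013, 0.2229]].

Step 4 — quadratic form (x̄ - mu_0)^T · S^{-1} · (x̄ - mu_0):
  S^{-1} · (x̄ - mu_0) = (-0.0933, 0.0052),
  (x̄ - mu_0)^T · [...] = (-0.4)·(-0.0933) + (0)·(0.0052) = 0.0373.

Step 5 — scale by n: T² = 5 · 0.0373 = 0.1866.

T² ≈ 0.1866


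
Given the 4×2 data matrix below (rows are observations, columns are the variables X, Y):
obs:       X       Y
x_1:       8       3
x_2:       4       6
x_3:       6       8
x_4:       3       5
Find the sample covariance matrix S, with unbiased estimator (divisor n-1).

Step 1 — column means:
  mean(X) = (8 + 4 + 6 + 3) / 4 = 21/4 = 5.25
  mean(Y) = (3 + 6 + 8 + 5) / 4 = 22/4 = 5.5

Step 2 — sample covariance S[i,j] = (1/(n-1)) · Σ_k (x_{k,i} - mean_i) · (x_{k,j} - mean_j), with n-1 = 3.
  S[X,X] = ((2.75)·(2.75) + (-1.25)·(-1.25) + (0.75)·(0.75) + (-2.25)·(-2.25)) / 3 = 14.75/3 = 4.9167
  S[X,Y] = ((2.75)·(-2.5) + (-1.25)·(0.5) + (0.75)·(2.5) + (-2.25)·(-0.5)) / 3 = -4.5/3 = -1.5
  S[Y,Y] = ((-2.5)·(-2.5) + (0.5)·(0.5) + (2.5)·(2.5) + (-0.5)·(-0.5)) / 3 = 13/3 = 4.3333

S is symmetric (S[j,i] = S[i,j]). Assembling:

S = [[4.9167, -1.5],
 [-1.5, 4.3333]]


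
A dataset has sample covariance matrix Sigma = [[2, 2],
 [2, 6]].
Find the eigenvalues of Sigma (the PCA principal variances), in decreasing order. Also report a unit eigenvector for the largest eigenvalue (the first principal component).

Step 1 — characteristic polynomial of 2×2 Sigma:
  det(Sigma - λI) = λ² - trace · λ + det = 0.
  trace = 2 + 6 = 8, det = 2·6 - (2)² = 8.
Step 2 — discriminant:
  Δ = trace² - 4·det = 64 - 32 = 32.
Step 3 — eigenvalues:
  λ = (trace ± √Δ)/2 = (8 ± 5.6569)/2,
  λ_1 = 6.8284,  λ_2 = 1.1716.

Step 4 — unit eigenvector for λ_1: solve (Sigma - λ_1 I)v = 0. First row:
  (2 - 6.8284)·v_x + (2)·v_y = 0, i.e. (-4.8284)·v_x + (2)·v_y = 0,
  so v ∝ (b, λ_1 - a) = (2, 4.8284) = u.
  ||u|| = √((2)² + (4.8284)²) = √(27.3137) ≈ 5.2263,
  v_1 = u/||u|| ≈ (0.3827, 0.9239) (||v_1|| = 1).

λ_1 = 6.8284,  λ_2 = 1.1716;  v_1 ≈ (0.3827, 0.9239)


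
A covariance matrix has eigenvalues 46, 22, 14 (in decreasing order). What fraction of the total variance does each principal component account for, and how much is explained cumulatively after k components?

Step 1 — total variance = trace(Sigma) = Σ λ_i = 46 + 22 + 14 = 82.

Step 2 — fraction explained by component i = λ_i / Σ λ:
  PC1: 46/82 = 0.561
  PC2: 22/82 = 0.2683
  PC3: 14/82 = 0.1707

Step 3 — cumulative fraction after k components = (λ_1 + ... + λ_k) / Σ λ:
  k = 1: 46/82 = 0.561
  k = 2: (46 + 22)/82 = 68/82 = 0.8293
  k = 3: (46 + 22 + 14)/82 = 82/82 = 1

Summary (fraction, with percent):

explained: PC1 0.561 (56.1%), PC2 0.2683 (26.83%), PC3 0.1707 (17.07%);  cumulative: 0.561, 0.8293, 1


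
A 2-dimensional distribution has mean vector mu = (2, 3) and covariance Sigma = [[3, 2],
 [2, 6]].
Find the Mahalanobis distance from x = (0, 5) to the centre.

Step 1 — centre the observation: (x - mu) = (-2, 2).

Step 2 — invert Sigma. det(Sigma) = 3·6 - (2)² = 14.
  Sigma^{-1} = (1/det) · [[d, -b], [-b, a]] = [[0.4286, -0.1429],
 [-0.1429, 0.2143]].

Step 3 — form the quadratic (x - mu)^T · Sigma^{-1} · (x - mu):
  Sigma^{-1} · (x - mu) = (-1.1429, 0.7143).
  (x - mu)^T · [Sigma^{-1} · (x - mu)] = (-2)·(-1.1429) + (2)·(0.7143) = 3.7143.

Step 4 — take square root: d = √(3.7143) ≈ 1.9272.

d(x, mu) = √(3.7143) ≈ 1.9272


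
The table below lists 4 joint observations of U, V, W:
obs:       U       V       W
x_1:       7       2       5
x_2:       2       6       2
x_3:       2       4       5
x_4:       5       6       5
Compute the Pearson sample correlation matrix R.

Step 1 — column means:
  mean(U) = (7 + 2 + 2 + 5) / 4 = 16/4 = 4
  mean(V) = (2 + 6 + 4 + 6) / 4 = 18/4 = 4.5
  mean(W) = (5 + 2 + 5 + 5) / 4 = 17/4 = 4.25

Step 2 — sample variances and covariances s[i,j] = (1/(n-1)) · Σ_k (x_{k,i} - mean_i) · (x_{k,j} - mean_j), with n-1 = 3:
  s[U,U] = ((3)·(3) + (-2)·(-2) + (-2)·(-2) + (1)·(1)) / 3 = 18/3 = 6
  s[U,V] = ((3)·(-2.5) + (-2)·(1.5) + (-2)·(-0.5) + (1)·(1.5)) / 3 = -8/3 = -2.6667
  s[U,W] = ((3)·(0.75) + (-2)·(-2.25) + (-2)·(0.75) + (1)·(0.75)) / 3 = 6/3 = 2
  s[V,V] = ((-2.5)·(-2.5) + (1.5)·(1.5) + (-0.5)·(-0.5) + (1.5)·(1.5)) / 3 = 11/3 = 3.6667
  s[V,W] = ((-2.5)·(0.75) + (1.5)·(-2.25) + (-0.5)·(0.75) + (1.5)·(0.75)) / 3 = -4.5/3 = -1.5
  s[W,W] = ((0.75)·(0.75) + (-2.25)·(-2.25) + (0.75)·(0.75) + (0.75)·(0.75)) / 3 = 6.75/3 = 2.25
  Sample standard deviations s_i = √(s[i,i]):
  s(U) = √(6) = 2.4495
  s(V) = √(3.6667) = 1.9149
  s(W) = √(2.25) = 1.5

Step 3 — r_{ij} = s_{ij} / (s_i · s_j):
  r[U,U] = 1 (diagonal).
  r[U,V] = -2.6667 / (2.4495 · 1.9149) = -2.6667 / 4.6904 = -0.5685
  r[U,W] = 2 / (2.4495 · 1.5) = 2 / 3.6742 = 0.5443
  r[V,V] = 1 (diagonal).
  r[V,W] = -1.5 / (1.9149 · 1.5) = -1.5 / 2.8723 = -0.5222
  r[W,W] = 1 (diagonal).

R is symmetric with unit diagonal. Assembling:

R = [[1, -0.5685, 0.5443],
 [-0.5685, 1, -0.5222],
 [0.5443, -0.5222, 1]]


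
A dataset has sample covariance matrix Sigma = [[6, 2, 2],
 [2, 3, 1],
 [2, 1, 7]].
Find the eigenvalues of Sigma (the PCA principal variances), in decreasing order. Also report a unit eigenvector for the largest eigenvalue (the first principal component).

Step 1 — characteristic polynomial p(λ) = det(λI - Sigma) = λ³ - tr·λ² + c_1·λ - det, where tr = trace, c_1 = sum of the principal 2×2 minors, det = det(Sigma):
  tr = 6 + 3 + 7 = 16,
  c_1 = (6·3 - (2)²) + (6·7 - (2)²) + (3·7 - (1)²) = 14 + 38 + 20 = 72,
  det = 6·(3·7 - (1)²) - (2)·((2)·7 - (1)·(2)) + (2)·((2)·(1) - 3·(2)) = 6·(20) - (2)·(12) + (2)·(-4) = 88.
  So p(λ) = λ³ - 16λ² + 72λ - 88.
Step 2 — look for an integer root (rational root theorem: any rational root is an integer divisor of 88). Testing λ = 2:
  p(2) = 8 - 64 + 144 - 88 = 0  ✓
  Dividing out (λ - 2): p(λ) = (λ - 2)(λ² - 14λ + 44).
Step 3 — remaining eigenvalues from the quadratic λ² - 14λ + 44 = 0:
  Δ = 14² - 4·44 = 196 - 176 = 20,  λ = (14 ± √20)/2 = (14 ± 4.4721)/2 ≈ 9.2361 or 4.7639.
  Sorted: λ_1 = 9.2361,  λ_2 = 4.7639,  λ_3 = 2  (check: sum = 16 = tr ✓).

Step 4 — unit eigenvector for λ_1 ≈ 9.2361: v spans the null space of (Sigma - λ_1 I), whose rows are
  r_1 = (-3.2361, 2, 2),  r_2 = (2, -6.2361, 1),  r_3 = (2, 1, -2.2361).
  v is orthogonal to every row, so take v ∝ r_1 × r_2 = ((2)·(1) - (2)·(-6.2361), (2)·(2) - (-3.2361)·(1), (-3.2361)·(-6.2361) - (2)·(2)) ≈ (14.4721, 7.2361, 16.1803).
  Let u = (14.4721, 7.2361, 16.1803).
  ||u|| = √((14.4721)² + (7.2361)² + (16.1803)²) = √(523.6068) ≈ 22.8825,  v_1 = u/||u|| ≈ (0.6325, 0.3162, 0.7071) (||v_1|| = 1).

λ_1 = 9.2361,  λ_2 = 4.7639,  λ_3 = 2;  v_1 ≈ (0.6325, 0.3162, 0.7071)


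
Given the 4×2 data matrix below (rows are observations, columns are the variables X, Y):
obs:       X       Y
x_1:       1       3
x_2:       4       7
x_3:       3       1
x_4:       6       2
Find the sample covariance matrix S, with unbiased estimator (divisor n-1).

Step 1 — column means:
  mean(X) = (1 + 4 + 3 + 6) / 4 = 14/4 = 3.5
  mean(Y) = (3 + 7 + 1 + 2) / 4 = 13/4 = 3.25

Step 2 — sample covariance S[i,j] = (1/(n-1)) · Σ_k (x_{k,i} - mean_i) · (x_{k,j} - mean_j), with n-1 = 3.
  S[X,X] = ((-2.5)·(-2.5) + (0.5)·(0.5) + (-0.5)·(-0.5) + (2.5)·(2.5)) / 3 = 13/3 = 4.3333
  S[X,Y] = ((-2.5)·(-0.25) + (0.5)·(3.75) + (-0.5)·(-2.25) + (2.5)·(-1.25)) / 3 = 0.5/3 = 0.1667
  S[Y,Y] = ((-0.25)·(-0.25) + (3.75)·(3.75) + (-2.25)·(-2.25) + (-1.25)·(-1.25)) / 3 = 20.75/3 = 6.9167

S is symmetric (S[j,i] = S[i,j]). Assembling:

S = [[4.3333, 0.1667],
 [0.1667, 6.9167]]


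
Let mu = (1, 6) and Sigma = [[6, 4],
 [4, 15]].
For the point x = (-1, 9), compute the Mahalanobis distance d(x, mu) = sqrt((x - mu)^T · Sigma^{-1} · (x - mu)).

Step 1 — centre the observation: (x - mu) = (-2, 3).

Step 2 — invert Sigma. det(Sigma) = 6·15 - (4)² = 74.
  Sigma^{-1} = (1/det) · [[d, -b], [-b, a]] = [[0.2027, -0.0541],
 [-0.0541, 0.0811]].

Step 3 — form the quadratic (x - mu)^T · Sigma^{-1} · (x - mu):
  Sigma^{-1} · (x - mu) = (-0.5676, 0.3514).
  (x - mu)^T · [Sigma^{-1} · (x - mu)] = (-2)·(-0.5676) + (3)·(0.3514) = 2.1892.

Step 4 — take square root: d = √(2.1892) ≈ 1.4796.

d(x, mu) = √(2.1892) ≈ 1.4796


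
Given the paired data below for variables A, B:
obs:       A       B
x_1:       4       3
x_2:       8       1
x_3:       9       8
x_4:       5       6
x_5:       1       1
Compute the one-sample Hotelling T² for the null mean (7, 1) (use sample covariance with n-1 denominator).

Step 1 — sample mean vector:
  mean(A) = (4 + 8 + 9 + 5 + 1) / 5 = 27/5 = 5.4
  mean(B) = (3 + 1 + 8 + 6 + 1) / 5 = 19/5 = 3.8
  x̄ = (5.4, 3.8),  deviation x̄ - mu_0 = (5.4, 3.8) - (7, 1) = (-1.6, 2.8).

Step 2 — sample covariance matrix, S[i,j] = (1/(n-1)) · Σ_k (x_{k,i} - mean_i) · (x_{k,j} - mean_j), divisor n-1 = 4:
  S[A,A] = ((-1.4)·(-1.4) + (2.6)·(2.6) + (3.6)·(3.6) + (-0.4)·(-0.4) + (-4.4)·(-4.4)) / 4 = 41.2/4 = 10.3
  S[A,B] = ((-1.4)·(-0.8) + (2.6)·(-2.8) + (3.6)·(4.2) + (-0.4)·(2.2) + (-4.4)·(-2.8)) / 4 = 20.4/4 = 5.1
  S[B,B] = ((-0.8)·(-0.8) + (-2.8)·(-2.8) + (4.2)·(4.2) + (2.2)·(2.2) + (-2.8)·(-2.8)) / 4 = 38.8/4 = 9.7
  S = [[10.3, 5.1],
 [5.1, 9.7]].

Step 3 — invert S. det(S) = 10.3·9.7 - (5.1)² = 73.9.
  S^{-1} = (1/det) · [[d, -b], [-b, a]] = [[0.1313, -0.069],
 [-0.069, 0.1394]].

Step 4 — quadratic form (x̄ - mu_0)^T · S^{-1} · (x̄ - mu_0):
  S^{-1} · (x̄ - mu_0) = (-0.4032, 0.5007),
  (x̄ - mu_0)^T · [...] = (-1.6)·(-0.4032) + (2.8)·(0.5007) = 2.0471.

Step 5 — scale by n: T² = 5 · 2.0471 = 10.2355.

T² ≈ 10.2355


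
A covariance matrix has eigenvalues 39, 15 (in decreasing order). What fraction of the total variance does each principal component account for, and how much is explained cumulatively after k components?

Step 1 — total variance = trace(Sigma) = Σ λ_i = 39 + 15 = 54.

Step 2 — fraction explained by component i = λ_i / Σ λ:
  PC1: 39/54 = 0.7222
  PC2: 15/54 = 0.2778

Step 3 — cumulative fraction after k components = (λ_1 + ... + λ_k) / Σ λ:
  k = 1: 39/54 = 0.7222
  k = 2: (39 + 15)/54 = 54/54 = 1

Summary (fraction, with percent):

explained: PC1 0.7222 (72.22%), PC2 0.2778 (27.78%);  cumulative: 0.7222, 1


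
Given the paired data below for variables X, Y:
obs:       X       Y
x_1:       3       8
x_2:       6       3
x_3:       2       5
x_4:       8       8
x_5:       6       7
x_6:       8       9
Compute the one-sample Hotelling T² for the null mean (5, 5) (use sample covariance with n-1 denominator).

Step 1 — sample mean vector:
  mean(X) = (3 + 6 + 2 + 8 + 6 + 8) / 6 = 33/6 = 5.5
  mean(Y) = (8 + 3 + 5 + 8 + 7 + 9) / 6 = 40/6 = 6.6667
  x̄ = (5.5, 6.6667),  deviation x̄ - mu_0 = (5.5, 6.6667) - (5, 5) = (0.5, 1.6667).

Step 2 — sample covariance matrix, S[i,j] = (1/(n-1)) · Σ_k (x_{k,i} - mean_i) · (x_{k,j} - mean_j), divisor n-1 = 5:
  S[X,X] = ((-2.5)·(-2.5) + (0.5)·(0.5) + (-3.5)·(-3.5) + (2.5)·(2.5) + (0.5)·(0.5) + (2.5)·(2.5)) / 5 = 31.5/5 = 6.3
  S[X,Y] = ((-2.5)·(1.3333) + (0.5)·(-3.6667) + (-3.5)·(-1.6667) + (2.5)·(1.3333) + (0.5)·(0.3333) + (2.5)·(2.3333)) / 5 = 10/5 = 2
  S[Y,Y] = ((1.3333)·(1.3333) + (-3.6667)·(-3.6667) + (-1.6667)·(-1.6667) + (1.3333)·(1.3333) + (0.3333)·(0.3333) + (2.3333)·(2.3333)) / 5 = 25.3333/5 = 5.0667
  S = [[6.3, 2],
 [2, 5.0667]].

Step 3 — invert S. det(S) = 6.3·5.0667 - (2)² = 27.92.
  S^{-1} = (1/det) · [[d, -b], [-b, a]] = [[0.1815, -0.0716],
 [-0.0716, 0.2256]].

Step 4 — quadratic form (x̄ - mu_0)^T · S^{-1} · (x̄ - mu_0):
  S^{-1} · (x̄ - mu_0) = (-0.0287, 0.3403),
  (x̄ - mu_0)^T · [...] = (0.5)·(-0.0287) + (1.6667)·(0.3403) = 0.5528.

Step 5 — scale by n: T² = 6 · 0.5528 = 3.3166.

T² ≈ 3.3166


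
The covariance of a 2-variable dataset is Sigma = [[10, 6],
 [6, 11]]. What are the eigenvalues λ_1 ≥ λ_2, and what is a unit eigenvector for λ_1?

Step 1 — characteristic polynomial of 2×2 Sigma:
  det(Sigma - λI) = λ² - trace · λ + det = 0.
  trace = 10 + 11 = 21, det = 10·11 - (6)² = 74.
Step 2 — discriminant:
  Δ = trace² - 4·det = 441 - 296 = 145.
Step 3 — eigenvalues:
  λ = (trace ± √Δ)/2 = (21 ± 12.0416)/2,
  λ_1 = 16.5208,  λ_2 = 4.4792.

Step 4 — unit eigenvector for λ_1: solve (Sigma - λ_1 I)v = 0. First row:
  (10 - 16.5208)·v_x + (6)·v_y = 0, i.e. (-6.5208)·v_x + (6)·v_y = 0,
  so v ∝ (b, λ_1 - a) = (6, 6.5208) = u.
  ||u|| = √((6)² + (6.5208)²) = √(78.5208) ≈ 8.8612,
  v_1 = u/||u|| ≈ (0.6771, 0.7359) (||v_1|| = 1).

λ_1 = 16.5208,  λ_2 = 4.4792;  v_1 ≈ (0.6771, 0.7359)


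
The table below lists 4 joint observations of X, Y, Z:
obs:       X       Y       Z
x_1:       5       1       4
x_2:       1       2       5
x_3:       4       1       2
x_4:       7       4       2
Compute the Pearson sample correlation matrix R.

Step 1 — column means:
  mean(X) = (5 + 1 + 4 + 7) / 4 = 17/4 = 4.25
  mean(Y) = (1 + 2 + 1 + 4) / 4 = 8/4 = 2
  mean(Z) = (4 + 5 + 2 + 2) / 4 = 13/4 = 3.25

Step 2 — sample variances and covariances s[i,j] = (1/(n-1)) · Σ_k (x_{k,i} - mean_i) · (x_{k,j} - mean_j), with n-1 = 3:
  s[X,X] = ((0.75)·(0.75) + (-3.25)·(-3.25) + (-0.25)·(-0.25) + (2.75)·(2.75)) / 3 = 18.75/3 = 6.25
  s[X,Y] = ((0.75)·(-1) + (-3.25)·(0) + (-0.25)·(-1) + (2.75)·(2)) / 3 = 5/3 = 1.6667
  s[X,Z] = ((0.75)·(0.75) + (-3.25)·(1.75) + (-0.25)·(-1.25) + (2.75)·(-1.25)) / 3 = -8.25/3 = -2.75
  s[Y,Y] = ((-1)·(-1) + (0)·(0) + (-1)·(-1) + (2)·(2)) / 3 = 6/3 = 2
  s[Y,Z] = ((-1)·(0.75) + (0)·(1.75) + (-1)·(-1.25) + (2)·(-1.25)) / 3 = -2/3 = -0.6667
  s[Z,Z] = ((0.75)·(0.75) + (1.75)·(1.75) + (-1.25)·(-1.25) + (-1.25)·(-1.25)) / 3 = 6.75/3 = 2.25
  Sample standard deviations s_i = √(s[i,i]):
  s(X) = √(6.25) = 2.5
  s(Y) = √(2) = 1.4142
  s(Z) = √(2.25) = 1.5

Step 3 — r_{ij} = s_{ij} / (s_i · s_j):
  r[X,X] = 1 (diagonal).
  r[X,Y] = 1.6667 / (2.5 · 1.4142) = 1.6667 / 3.5355 = 0.4714
  r[X,Z] = -2.75 / (2.5 · 1.5) = -2.75 / 3.75 = -0.7333
  r[Y,Y] = 1 (diagonal).
  r[Y,Z] = -0.6667 / (1.4142 · 1.5) = -0.6667 / 2.1213 = -0.3143
  r[Z,Z] = 1 (diagonal).

R is symmetric with unit diagonal. Assembling:

R = [[1, 0.4714, -0.7333],
 [0.4714, 1, -0.3143],
 [-0.7333, -0.3143, 1]]


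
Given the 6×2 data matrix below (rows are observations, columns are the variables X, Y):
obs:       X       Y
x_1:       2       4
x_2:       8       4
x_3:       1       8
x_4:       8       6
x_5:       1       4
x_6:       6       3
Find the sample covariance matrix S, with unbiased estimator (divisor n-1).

Step 1 — column means:
  mean(X) = (2 + 8 + 1 + 8 + 1 + 6) / 6 = 26/6 = 4.3333
  mean(Y) = (4 + 4 + 8 + 6 + 4 + 3) / 6 = 29/6 = 4.8333

Step 2 — sample covariance S[i,j] = (1/(n-1)) · Σ_k (x_{k,i} - mean_i) · (x_{k,j} - mean_j), with n-1 = 5.
  S[X,X] = ((-2.3333)·(-2.3333) + (3.6667)·(3.6667) + (-3.3333)·(-3.3333) + (3.6667)·(3.6667) + (-3.3333)·(-3.3333) + (1.6667)·(1.6667)) / 5 = 57.3333/5 = 11.4667
  S[X,Y] = ((-2.3333)·(-0.8333) + (3.6667)·(-0.8333) + (-3.3333)·(3.1667) + (3.6667)·(1.1667) + (-3.3333)·(-0.8333) + (1.6667)·(-1.8333)) / 5 = -7.6667/5 = -1.5333
  S[Y,Y] = ((-0.8333)·(-0.8333) + (-0.8333)·(-0.8333) + (3.1667)·(3.1667) + (1.1667)·(1.1667) + (-0.8333)·(-0.8333) + (-1.8333)·(-1.8333)) / 5 = 16.8333/5 = 3.3667

S is symmetric (S[j,i] = S[i,j]). Assembling:

S = [[11.4667, -1.5333],
 [-1.5333, 3.3667]]


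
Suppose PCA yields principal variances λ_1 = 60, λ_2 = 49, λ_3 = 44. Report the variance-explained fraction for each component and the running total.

Step 1 — total variance = trace(Sigma) = Σ λ_i = 60 + 49 + 44 = 153.

Step 2 — fraction explained by component i = λ_i / Σ λ:
  PC1: 60/153 = 0.3922
  PC2: 49/153 = 0.3203
  PC3: 44/153 = 0.2876

Step 3 — cumulative fraction after k components = (λ_1 + ... + λ_k) / Σ λ:
  k = 1: 60/153 = 0.3922
  k = 2: (60 + 49)/153 = 109/153 = 0.7124
  k = 3: (60 + 49 + 44)/153 = 153/153 = 1

Summary (fraction, with percent):

explained: PC1 0.3922 (39.22%), PC2 0.3203 (32.03%), PC3 0.2876 (28.76%);  cumulative: 0.3922, 0.7124, 1


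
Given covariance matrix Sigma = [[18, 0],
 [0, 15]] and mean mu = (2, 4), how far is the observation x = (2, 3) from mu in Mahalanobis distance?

Step 1 — centre the observation: (x - mu) = (0, -1).

Step 2 — invert Sigma. det(Sigma) = 18·15 - (0)² = 270.
  Sigma^{-1} = (1/det) · [[d, -b], [-b, a]] = [[0.0556, 0],
 [0, 0.0667]].

Step 3 — form the quadratic (x - mu)^T · Sigma^{-1} · (x - mu):
  Sigma^{-1} · (x - mu) = (0, -0.0667).
  (x - mu)^T · [Sigma^{-1} · (x - mu)] = (0)·(0) + (-1)·(-0.0667) = 0.0667.

Step 4 — take square root: d = √(0.0667) ≈ 0.2582.

d(x, mu) = √(0.0667) ≈ 0.2582


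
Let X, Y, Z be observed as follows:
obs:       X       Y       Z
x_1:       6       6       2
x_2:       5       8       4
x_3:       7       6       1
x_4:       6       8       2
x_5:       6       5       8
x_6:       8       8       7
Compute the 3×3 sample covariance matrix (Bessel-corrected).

Step 1 — column means:
  mean(X) = (6 + 5 + 7 + 6 + 6 + 8) / 6 = 38/6 = 6.3333
  mean(Y) = (6 + 8 + 6 + 8 + 5 + 8) / 6 = 41/6 = 6.8333
  mean(Z) = (2 + 4 + 1 + 2 + 8 + 7) / 6 = 24/6 = 4

Step 2 — sample covariance S[i,j] = (1/(n-1)) · Σ_k (x_{k,i} - mean_i) · (x_{k,j} - mean_j), with n-1 = 5.
  S[X,X] = ((-0.3333)·(-0.3333) + (-1.3333)·(-1.3333) + (0.6667)·(0.6667) + (-0.3333)·(-0.3333) + (-0.3333)·(-0.3333) + (1.6667)·(1.6667)) / 5 = 5.3333/5 = 1.0667
  S[X,Y] = ((-0.3333)·(-0.8333) + (-1.3333)·(1.1667) + (0.6667)·(-0.8333) + (-0.3333)·(1.1667) + (-0.3333)·(-1.8333) + (1.6667)·(1.1667)) / 5 = 0.3333/5 = 0.0667
  S[X,Z] = ((-0.3333)·(-2) + (-1.3333)·(0) + (0.6667)·(-3) + (-0.3333)·(-2) + (-0.3333)·(4) + (1.6667)·(3)) / 5 = 3/5 = 0.6
  S[Y,Y] = ((-0.8333)·(-0.8333) + (1.1667)·(1.1667) + (-0.8333)·(-0.8333) + (1.1667)·(1.1667) + (-1.8333)·(-1.8333) + (1.1667)·(1.1667)) / 5 = 8.8333/5 = 1.7667
  S[Y,Z] = ((-0.8333)·(-2) + (1.1667)·(0) + (-0.8333)·(-3) + (1.1667)·(-2) + (-1.8333)·(4) + (1.1667)·(3)) / 5 = -2/5 = -0.4
  S[Z,Z] = ((-2)·(-2) + (0)·(0) + (-3)·(-3) + (-2)·(-2) + (4)·(4) + (3)·(3)) / 5 = 42/5 = 8.4

S is symmetric (S[j,i] = S[i,j]). Assembling:

S = [[1.0667, 0.0667, 0.6],
 [0.0667, 1.7667, -0.4],
 [0.6, -0.4, 8.4]]


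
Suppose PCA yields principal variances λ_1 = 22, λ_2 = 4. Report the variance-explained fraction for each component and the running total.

Step 1 — total variance = trace(Sigma) = Σ λ_i = 22 + 4 = 26.

Step 2 — fraction explained by component i = λ_i / Σ λ:
  PC1: 22/26 = 0.8462
  PC2: 4/26 = 0.1538

Step 3 — cumulative fraction after k components = (λ_1 + ... + λ_k) / Σ λ:
  k = 1: 22/26 = 0.8462
  k = 2: (22 + 4)/26 = 26/26 = 1

Summary (fraction, with percent):

explained: PC1 0.8462 (84.62%), PC2 0.1538 (15.38%);  cumulative: 0.8462, 1


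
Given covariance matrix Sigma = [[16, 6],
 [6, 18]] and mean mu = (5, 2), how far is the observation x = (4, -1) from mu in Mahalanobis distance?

Step 1 — centre the observation: (x - mu) = (-1, -3).

Step 2 — invert Sigma. det(Sigma) = 16·18 - (6)² = 252.
  Sigma^{-1} = (1/det) · [[d, -b], [-b, a]] = [[0.0714, -0.0238],
 [-0.0238, 0.0635]].

Step 3 — form the quadratic (x - mu)^T · Sigma^{-1} · (x - mu):
  Sigma^{-1} · (x - mu) = (0, -0.1667).
  (x - mu)^T · [Sigma^{-1} · (x - mu)] = (-1)·(0) + (-3)·(-0.1667) = 0.5.

Step 4 — take square root: d = √(0.5) ≈ 0.7071.

d(x, mu) = √(0.5) ≈ 0.7071


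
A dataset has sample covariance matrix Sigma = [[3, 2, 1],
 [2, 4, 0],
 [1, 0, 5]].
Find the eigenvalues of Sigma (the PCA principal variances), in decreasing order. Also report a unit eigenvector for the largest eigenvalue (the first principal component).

Step 1 — characteristic polynomial p(λ) = det(λI - Sigma) = λ³ - tr·λ² + c_1·λ - det, where tr = trace, c_1 = sum of the principal 2×2 minors, det = det(Sigma):
  tr = 3 + 4 + 5 = 12,
  c_1 = (3·4 - (2)²) + (3·5 - (1)²) + (4·5 - (0)²) = 8 + 14 + 20 = 42,
  det = 3·(4·5 - (0)²) - (2)·((2)·5 - (0)·(1)) + (1)·((2)·(0) - 4·(1)) = 3·(20) - (2)·(10) + (1)·(-4) = 36.
  So p(λ) = λ³ - 12λ² + 42λ - 36.
Step 2 — look for an integer root (rational root theorem: any rational root is an integer divisor of 36). Testing λ = 6:
  p(6) = 216 - 432 + 252 - 36 = 0  ✓
  Dividing out (λ - 6): p(λ) = (λ - 6)(λ² - 6λ + 6).
Step 3 — remaining eigenvalues from the quadratic λ² - 6λ + 6 = 0:
  Δ = 6² - 4·6 = 36 - 24 = 12,  λ = (6 ± √12)/2 = (6 ± 3.4641)/2 ≈ 4.7321 or 1.2679.
  Sorted: λ_1 = 6,  λ_2 = 4.7321,  λ_3 = 1.2679  (check: sum = 12 = tr ✓).

Step 4 — unit eigenvector for λ_1 = 6: v spans the null space of (Sigma - λ_1 I), whose rows are
  r_1 = (-3, 2, 1),  r_2 = (2, -2, 0),  r_3 = (1, 0, -1).
  v is orthogonal to every row, so take v ∝ r_1 × r_2 = ((2)·(0) - (1)·(-2), (1)·(2) - (-3)·(0), (-3)·(-2) - (2)·(2)) = (2, 2, 2).
  Rescale (divide by 2): u = (1, 1, 1).
  ||u|| = √((1)² + (1)² + (1)²) = √(3) ≈ 1.7321,  v_1 = u/||u|| ≈ (0.5774, 0.5774, 0.5774) (||v_1|| = 1).

λ_1 = 6,  λ_2 = 4.7321,  λ_3 = 1.2679;  v_1 ≈ (0.5774, 0.5774, 0.5774)


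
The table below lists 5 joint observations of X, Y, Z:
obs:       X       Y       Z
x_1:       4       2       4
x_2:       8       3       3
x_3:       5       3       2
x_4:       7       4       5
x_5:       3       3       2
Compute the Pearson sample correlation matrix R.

Step 1 — column means:
  mean(X) = (4 + 8 + 5 + 7 + 3) / 5 = 27/5 = 5.4
  mean(Y) = (2 + 3 + 3 + 4 + 3) / 5 = 15/5 = 3
  mean(Z) = (4 + 3 + 2 + 5 + 2) / 5 = 16/5 = 3.2

Step 2 — sample variances and covariances s[i,j] = (1/(n-1)) · Σ_k (x_{k,i} - mean_i) · (x_{k,j} - mean_j), with n-1 = 4:
  s[X,X] = ((-1.4)·(-1.4) + (2.6)·(2.6) + (-0.4)·(-0.4) + (1.6)·(1.6) + (-2.4)·(-2.4)) / 4 = 17.2/4 = 4.3
  s[X,Y] = ((-1.4)·(-1) + (2.6)·(0) + (-0.4)·(0) + (1.6)·(1) + (-2.4)·(0)) / 4 = 3/4 = 0.75
  s[X,Z] = ((-1.4)·(0.8) + (2.6)·(-0.2) + (-0.4)·(-1.2) + (1.6)·(1.8) + (-2.4)·(-1.2)) / 4 = 4.6/4 = 1.15
  s[Y,Y] = ((-1)·(-1) + (0)·(0) + (0)·(0) + (1)·(1) + (0)·(0)) / 4 = 2/4 = 0.5
  s[Y,Z] = ((-1)·(0.8) + (0)·(-0.2) + (0)·(-1.2) + (1)·(1.8) + (0)·(-1.2)) / 4 = 1/4 = 0.25
  s[Z,Z] = ((0.8)·(0.8) + (-0.2)·(-0.2) + (-1.2)·(-1.2) + (1.8)·(1.8) + (-1.2)·(-1.2)) / 4 = 6.8/4 = 1.7
  Sample standard deviations s_i = √(s[i,i]):
  s(X) = √(4.3) = 2.0736
  s(Y) = √(0.5) = 0.7071
  s(Z) = √(1.7) = 1.3038

Step 3 — r_{ij} = s_{ij} / (s_i · s_j):
  r[X,X] = 1 (diagonal).
  r[X,Y] = 0.75 / (2.0736 · 0.7071) = 0.75 / 1.4663 = 0.5115
  r[X,Z] = 1.15 / (2.0736 · 1.3038) = 1.15 / 2.7037 = 0.4253
  r[Y,Y] = 1 (diagonal).
  r[Y,Z] = 0.25 / (0.7071 · 1.3038) = 0.25 / 0.922 = 0.2712
  r[Z,Z] = 1 (diagonal).

R is symmetric with unit diagonal. Assembling:

R = [[1, 0.5115, 0.4253],
 [0.5115, 1, 0.2712],
 [0.4253, 0.2712, 1]]


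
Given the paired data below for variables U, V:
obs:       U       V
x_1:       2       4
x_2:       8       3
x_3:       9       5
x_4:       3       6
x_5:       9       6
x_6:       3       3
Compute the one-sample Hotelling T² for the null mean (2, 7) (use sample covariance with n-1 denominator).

Step 1 — sample mean vector:
  mean(U) = (2 + 8 + 9 + 3 + 9 + 3) / 6 = 34/6 = 5.6667
  mean(V) = (4 + 3 + 5 + 6 + 6 + 3) / 6 = 27/6 = 4.5
  x̄ = (5.6667, 4.5),  deviation x̄ - mu_0 = (5.6667, 4.5) - (2, 7) = (3.6667, -2.5).

Step 2 — sample covariance matrix, S[i,j] = (1/(n-1)) · Σ_k (x_{k,i} - mean_i) · (x_{k,j} - mean_j), divisor n-1 = 5:
  S[U,U] = ((-3.6667)·(-3.6667) + (2.3333)·(2.3333) + (3.3333)·(3.3333) + (-2.6667)·(-2.6667) + (3.3333)·(3.3333) + (-2.6667)·(-2.6667)) / 5 = 55.3333/5 = 11.0667
  S[U,V] = ((-3.6667)·(-0.5) + (2.3333)·(-1.5) + (3.3333)·(0.5) + (-2.6667)·(1.5) + (3.3333)·(1.5) + (-2.6667)·(-1.5)) / 5 = 5/5 = 1
  S[V,V] = ((-0.5)·(-0.5) + (-1.5)·(-1.5) + (0.5)·(0.5) + (1.5)·(1.5) + (1.5)·(1.5) + (-1.5)·(-1.5)) / 5 = 9.5/5 = 1.9
  S = [[11.0667, 1],
 [1, 1.9]].

Step 3 — invert S. det(S) = 11.0667·1.9 - (1)² = 20.0267.
  S^{-1} = (1/det) · [[d, -b], [-b, a]] = [[0.0949, -0.0499],
 [-0.0499, 0.5526]].

Step 4 — quadratic form (x̄ - mu_0)^T · S^{-1} · (x̄ - mu_0):
  S^{-1} · (x̄ - mu_0) = (0.4727, -1.5646),
  (x̄ - mu_0)^T · [...] = (3.6667)·(0.4727) + (-2.5)·(-1.5646) = 5.6447.

Step 5 — scale by n: T² = 6 · 5.6447 = 33.8682.

T² ≈ 33.8682


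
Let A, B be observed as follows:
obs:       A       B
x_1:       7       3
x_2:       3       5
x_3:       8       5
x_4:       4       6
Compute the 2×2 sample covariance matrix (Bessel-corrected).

Step 1 — column means:
  mean(A) = (7 + 3 + 8 + 4) / 4 = 22/4 = 5.5
  mean(B) = (3 + 5 + 5 + 6) / 4 = 19/4 = 4.75

Step 2 — sample covariance S[i,j] = (1/(n-1)) · Σ_k (x_{k,i} - mean_i) · (x_{k,j} - mean_j), with n-1 = 3.
  S[A,A] = ((1.5)·(1.5) + (-2.5)·(-2.5) + (2.5)·(2.5) + (-1.5)·(-1.5)) / 3 = 17/3 = 5.6667
  S[A,B] = ((1.5)·(-1.75) + (-2.5)·(0.25) + (2.5)·(0.25) + (-1.5)·(1.25)) / 3 = -4.5/3 = -1.5
  S[B,B] = ((-1.75)·(-1.75) + (0.25)·(0.25) + (0.25)·(0.25) + (1.25)·(1.25)) / 3 = 4.75/3 = 1.5833

S is symmetric (S[j,i] = S[i,j]). Assembling:

S = [[5.6667, -1.5],
 [-1.5, 1.5833]]


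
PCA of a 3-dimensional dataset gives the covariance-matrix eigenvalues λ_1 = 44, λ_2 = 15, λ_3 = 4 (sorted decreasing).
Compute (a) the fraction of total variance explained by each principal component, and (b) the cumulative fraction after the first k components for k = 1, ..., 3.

Step 1 — total variance = trace(Sigma) = Σ λ_i = 44 + 15 + 4 = 63.

Step 2 — fraction explained by component i = λ_i / Σ λ:
  PC1: 44/63 = 0.6984
  PC2: 15/63 = 0.2381
  PC3: 4/63 = 0.0635

Step 3 — cumulative fraction after k components = (λ_1 + ... + λ_k) / Σ λ:
  k = 1: 44/63 = 0.6984
  k = 2: (44 + 15)/63 = 59/63 = 0.9365
  k = 3: (44 + 15 + 4)/63 = 63/63 = 1

Summary (fraction, with percent):

explained: PC1 0.6984 (69.84%), PC2 0.2381 (23.81%), PC3 0.0635 (6.35%);  cumulative: 0.6984, 0.9365, 1


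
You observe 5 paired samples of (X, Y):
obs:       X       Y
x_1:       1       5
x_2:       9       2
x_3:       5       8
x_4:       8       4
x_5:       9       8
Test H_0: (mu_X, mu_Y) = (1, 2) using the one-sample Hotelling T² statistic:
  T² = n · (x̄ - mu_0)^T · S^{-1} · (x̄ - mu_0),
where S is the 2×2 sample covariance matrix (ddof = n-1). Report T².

Step 1 — sample mean vector:
  mean(X) = (1 + 9 + 5 + 8 + 9) / 5 = 32/5 = 6.4
  mean(Y) = (5 + 2 + 8 + 4 + 8) / 5 = 27/5 = 5.4
  x̄ = (6.4, 5.4),  deviation x̄ - mu_0 = (6.4, 5.4) - (1, 2) = (5.4, 3.4).

Step 2 — sample covariance matrix, S[i,j] = (1/(n-1)) · Σ_k (x_{k,i} - mean_i) · (x_{k,j} - mean_j), divisor n-1 = 4:
  S[X,X] = ((-5.4)·(-5.4) + (2.6)·(2.6) + (-1.4)·(-1.4) + (1.6)·(1.6) + (2.6)·(2.6)) / 4 = 47.2/4 = 11.8
  S[X,Y] = ((-5.4)·(-0.4) + (2.6)·(-3.4) + (-1.4)·(2.6) + (1.6)·(-1.4) + (2.6)·(2.6)) / 4 = -5.8/4 = -1.45
  S[Y,Y] = ((-0.4)·(-0.4) + (-3.4)·(-3.4) + (2.6)·(2.6) + (-1.4)·(-1.4) + (2.6)·(2.6)) / 4 = 27.2/4 = 6.8
  S = [[11.8, -1.45],
 [-1.45, 6.8]].

Step 3 — invert S. det(S) = 11.8·6.8 - (-1.45)² = 78.1375.
  S^{-1} = (1/det) · [[d, -b], [-b, a]] = [[0.087, 0.0186],
 [0.0186, 0.151]].

Step 4 — quadratic form (x̄ - mu_0)^T · S^{-1} · (x̄ - mu_0):
  S^{-1} · (x̄ - mu_0) = (0.533, 0.6137),
  (x̄ - mu_0)^T · [...] = (5.4)·(0.533) + (3.4)·(0.6137) = 4.9648.

Step 5 — scale by n: T² = 5 · 4.9648 = 24.8242.

T² ≈ 24.8242


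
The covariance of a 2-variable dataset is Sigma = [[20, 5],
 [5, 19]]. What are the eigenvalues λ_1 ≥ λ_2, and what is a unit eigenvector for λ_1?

Step 1 — characteristic polynomial of 2×2 Sigma:
  det(Sigma - λI) = λ² - trace · λ + det = 0.
  trace = 20 + 19 = 39, det = 20·19 - (5)² = 355.
Step 2 — discriminant:
  Δ = trace² - 4·det = 1521 - 1420 = 101.
Step 3 — eigenvalues:
  λ = (trace ± √Δ)/2 = (39 ± 10.0499)/2,
  λ_1 = 24.5249,  λ_2 = 14.4751.

Step 4 — unit eigenvector for λ_1: solve (Sigma - λ_1 I)v = 0. First row:
  (20 - 24.5249)·v_x + (5)·v_y = 0, i.e. (-4.5249)·v_x + (5)·v_y = 0,
  so v ∝ (b, λ_1 - a) = (5, 4.5249) = u.
  ||u|| = √((5)² + (4.5249)²) = √(45.4751) ≈ 6.7435,
  v_1 = u/||u|| ≈ (0.7415, 0.671) (||v_1|| = 1).

λ_1 = 24.5249,  λ_2 = 14.4751;  v_1 ≈ (0.7415, 0.671)


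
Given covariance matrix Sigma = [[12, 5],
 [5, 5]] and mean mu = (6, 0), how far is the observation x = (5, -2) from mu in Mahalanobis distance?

Step 1 — centre the observation: (x - mu) = (-1, -2).

Step 2 — invert Sigma. det(Sigma) = 12·5 - (5)² = 35.
  Sigma^{-1} = (1/det) · [[d, -b], [-b, a]] = [[0.1429, -0.1429],
 [-0.1429, 0.3429]].

Step 3 — form the quadratic (x - mu)^T · Sigma^{-1} · (x - mu):
  Sigma^{-1} · (x - mu) = (0.1429, -0.5429).
  (x - mu)^T · [Sigma^{-1} · (x - mu)] = (-1)·(0.1429) + (-2)·(-0.5429) = 0.9429.

Step 4 — take square root: d = √(0.9429) ≈ 0.971.

d(x, mu) = √(0.9429) ≈ 0.971


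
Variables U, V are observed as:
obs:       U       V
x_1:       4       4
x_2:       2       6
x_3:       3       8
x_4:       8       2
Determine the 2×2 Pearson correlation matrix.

Step 1 — column means:
  mean(U) = (4 + 2 + 3 + 8) / 4 = 17/4 = 4.25
  mean(V) = (4 + 6 + 8 + 2) / 4 = 20/4 = 5

Step 2 — sample variances and covariances s[i,j] = (1/(n-1)) · Σ_k (x_{k,i} - mean_i) · (x_{k,j} - mean_j), with n-1 = 3:
  s[U,U] = ((-0.25)·(-0.25) + (-2.25)·(-2.25) + (-1.25)·(-1.25) + (3.75)·(3.75)) / 3 = 20.75/3 = 6.9167
  s[U,V] = ((-0.25)·(-1) + (-2.25)·(1) + (-1.25)·(3) + (3.75)·(-3)) / 3 = -17/3 = -5.6667
  s[V,V] = ((-1)·(-1) + (1)·(1) + (3)·(3) + (-3)·(-3)) / 3 = 20/3 = 6.6667
  Sample standard deviations s_i = √(s[i,i]):
  s(U) = √(6.9167) = 2.63
  s(V) = √(6.6667) = 2.582

Step 3 — r_{ij} = s_{ij} / (s_i · s_j):
  r[U,U] = 1 (diagonal).
  r[U,V] = -5.6667 / (2.63 · 2.582) = -5.6667 / 6.7905 = -0.8345
  r[V,V] = 1 (diagonal).

R is symmetric with unit diagonal. Assembling:

R = [[1, -0.8345],
 [-0.8345, 1]]


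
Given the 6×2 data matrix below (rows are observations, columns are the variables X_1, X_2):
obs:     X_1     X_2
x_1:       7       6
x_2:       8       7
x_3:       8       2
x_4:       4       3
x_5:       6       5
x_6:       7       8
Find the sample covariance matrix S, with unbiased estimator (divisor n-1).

Step 1 — column means:
  mean(X_1) = (7 + 8 + 8 + 4 + 6 + 7) / 6 = 40/6 = 6.6667
  mean(X_2) = (6 + 7 + 2 + 3 + 5 + 8) / 6 = 31/6 = 5.1667

Step 2 — sample covariance S[i,j] = (1/(n-1)) · Σ_k (x_{k,i} - mean_i) · (x_{k,j} - mean_j), with n-1 = 5.
  S[X_1,X_1] = ((0.3333)·(0.3333) + (1.3333)·(1.3333) + (1.3333)·(1.3333) + (-2.6667)·(-2.6667) + (-0.6667)·(-0.6667) + (0.3333)·(0.3333)) / 5 = 11.3333/5 = 2.2667
  S[X_1,X_2] = ((0.3333)·(0.8333) + (1.3333)·(1.8333) + (1.3333)·(-3.1667) + (-2.6667)·(-2.1667) + (-0.6667)·(-0.1667) + (0.3333)·(2.8333)) / 5 = 5.3333/5 = 1.0667
  S[X_2,X_2] = ((0.8333)·(0.8333) + (1.8333)·(1.8333) + (-3.1667)·(-3.1667) + (-2.1667)·(-2.1667) + (-0.1667)·(-0.1667) + (2.8333)·(2.8333)) / 5 = 26.8333/5 = 5.3667

S is symmetric (S[j,i] = S[i,j]). Assembling:

S = [[2.2667, 1.0667],
 [1.0667, 5.3667]]


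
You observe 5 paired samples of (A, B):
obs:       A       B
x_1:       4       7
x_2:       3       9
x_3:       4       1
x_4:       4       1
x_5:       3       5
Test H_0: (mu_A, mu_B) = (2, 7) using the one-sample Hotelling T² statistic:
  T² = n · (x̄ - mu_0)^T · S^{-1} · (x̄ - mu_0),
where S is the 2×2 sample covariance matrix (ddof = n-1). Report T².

Step 1 — sample mean vector:
  mean(A) = (4 + 3 + 4 + 4 + 3) / 5 = 18/5 = 3.6
  mean(B) = (7 + 9 + 1 + 1 + 5) / 5 = 23/5 = 4.6
  x̄ = (3.6, 4.6),  deviation x̄ - mu_0 = (3.6, 4.6) - (2, 7) = (1.6, -2.4).

Step 2 — sample covariance matrix, S[i,j] = (1/(n-1)) · Σ_k (x_{k,i} - mean_i) · (x_{k,j} - mean_j), divisor n-1 = 4:
  S[A,A] = ((0.4)·(0.4) + (-0.6)·(-0.6) + (0.4)·(0.4) + (0.4)·(0.4) + (-0.6)·(-0.6)) / 4 = 1.2/4 = 0.3
  S[A,B] = ((0.4)·(2.4) + (-0.6)·(4.4) + (0.4)·(-3.6) + (0.4)·(-3.6) + (-0.6)·(0.4)) / 4 = -4.8/4 = -1.2
  S[B,B] = ((2.4)·(2.4) + (4.4)·(4.4) + (-3.6)·(-3.6) + (-3.6)·(-3.6) + (0.4)·(0.4)) / 4 = 51.2/4 = 12.8
  S = [[0.3, -1.2],
 [-1.2, 12.8]].

Step 3 — invert S. det(S) = 0.3·12.8 - (-1.2)² = 2.4.
  S^{-1} = (1/det) · [[d, -b], [-b, a]] = [[5.3333, 0.5],
 [0.5, 0.125]].

Step 4 — quadratic form (x̄ - mu_0)^T · S^{-1} · (x̄ - mu_0):
  S^{-1} · (x̄ - mu_0) = (7.3333, 0.5),
  (x̄ - mu_0)^T · [...] = (1.6)·(7.3333) + (-2.4)·(0.5) = 10.5333.

Step 5 — scale by n: T² = 5 · 10.5333 = 52.6667.

T² ≈ 52.6667


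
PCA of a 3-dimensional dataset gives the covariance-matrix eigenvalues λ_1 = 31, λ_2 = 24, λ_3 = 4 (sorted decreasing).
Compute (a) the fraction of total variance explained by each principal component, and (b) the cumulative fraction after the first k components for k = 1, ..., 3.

Step 1 — total variance = trace(Sigma) = Σ λ_i = 31 + 24 + 4 = 59.

Step 2 — fraction explained by component i = λ_i / Σ λ:
  PC1: 31/59 = 0.5254
  PC2: 24/59 = 0.4068
  PC3: 4/59 = 0.0678

Step 3 — cumulative fraction after k components = (λ_1 + ... + λ_k) / Σ λ:
  k = 1: 31/59 = 0.5254
  k = 2: (31 + 24)/59 = 55/59 = 0.9322
  k = 3: (31 + 24 + 4)/59 = 59/59 = 1

Summary (fraction, with percent):

explained: PC1 0.5254 (52.54%), PC2 0.4068 (40.68%), PC3 0.0678 (6.78%);  cumulative: 0.5254, 0.9322, 1


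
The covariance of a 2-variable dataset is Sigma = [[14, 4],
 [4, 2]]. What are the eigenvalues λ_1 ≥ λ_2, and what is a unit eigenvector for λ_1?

Step 1 — characteristic polynomial of 2×2 Sigma:
  det(Sigma - λI) = λ² - trace · λ + det = 0.
  trace = 14 + 2 = 16, det = 14·2 - (4)² = 12.
Step 2 — discriminant:
  Δ = trace² - 4·det = 256 - 48 = 208.
Step 3 — eigenvalues:
  λ = (trace ± √Δ)/2 = (16 ± 14.4222)/2,
  λ_1 = 15.2111,  λ_2 = 0.7889.

Step 4 — unit eigenvector for λ_1: solve (Sigma - λ_1 I)v = 0. First row:
  (14 - 15.2111)·v_x + (4)·v_y = 0, i.e. (-1.2111)·v_x + (4)·v_y = 0,
  so v ∝ (b, λ_1 - a) = (4, 1.2111) = u.
  ||u|| = √((4)² + (1.2111)²) = √(17.4668) ≈ 4.1793,
  v_1 = u/||u|| ≈ (0.9571, 0.2898) (||v_1|| = 1).

λ_1 = 15.2111,  λ_2 = 0.7889;  v_1 ≈ (0.9571, 0.2898)


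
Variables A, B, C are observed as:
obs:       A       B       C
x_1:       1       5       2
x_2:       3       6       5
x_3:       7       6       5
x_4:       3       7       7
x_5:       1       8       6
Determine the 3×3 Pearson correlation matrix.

Step 1 — column means:
  mean(A) = (1 + 3 + 7 + 3 + 1) / 5 = 15/5 = 3
  mean(B) = (5 + 6 + 6 + 7 + 8) / 5 = 32/5 = 6.4
  mean(C) = (2 + 5 + 5 + 7 + 6) / 5 = 25/5 = 5

Step 2 — sample variances and covariances s[i,j] = (1/(n-1)) · Σ_k (x_{k,i} - mean_i) · (x_{k,j} - mean_j), with n-1 = 4:
  s[A,A] = ((-2)·(-2) + (0)·(0) + (4)·(4) + (0)·(0) + (-2)·(-2)) / 4 = 24/4 = 6
  s[A,B] = ((-2)·(-1.4) + (0)·(-0.4) + (4)·(-0.4) + (0)·(0.6) + (-2)·(1.6)) / 4 = -2/4 = -0.5
  s[A,C] = ((-2)·(-3) + (0)·(0) + (4)·(0) + (0)·(2) + (-2)·(1)) / 4 = 4/4 = 1
  s[B,B] = ((-1.4)·(-1.4) + (-0.4)·(-0.4) + (-0.4)·(-0.4) + (0.6)·(0.6) + (1.6)·(1.6)) / 4 = 5.2/4 = 1.3
  s[B,C] = ((-1.4)·(-3) + (-0.4)·(0) + (-0.4)·(0) + (0.6)·(2) + (1.6)·(1)) / 4 = 7/4 = 1.75
  s[C,C] = ((-3)·(-3) + (0)·(0) + (0)·(0) + (2)·(2) + (1)·(1)) / 4 = 14/4 = 3.5
  Sample standard deviations s_i = √(s[i,i]):
  s(A) = √(6) = 2.4495
  s(B) = √(1.3) = 1.1402
  s(C) = √(3.5) = 1.8708

Step 3 — r_{ij} = s_{ij} / (s_i · s_j):
  r[A,A] = 1 (diagonal).
  r[A,B] = -0.5 / (2.4495 · 1.1402) = -0.5 / 2.7928 = -0.179
  r[A,C] = 1 / (2.4495 · 1.8708) = 1 / 4.5826 = 0.2182
  r[B,B] = 1 (diagonal).
  r[B,C] = 1.75 / (1.1402 · 1.8708) = 1.75 / 2.1331 = 0.8204
  r[C,C] = 1 (diagonal).

R is symmetric with unit diagonal. Assembling:

R = [[1, -0.179, 0.2182],
 [-0.179, 1, 0.8204],
 [0.2182, 0.8204, 1]]
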